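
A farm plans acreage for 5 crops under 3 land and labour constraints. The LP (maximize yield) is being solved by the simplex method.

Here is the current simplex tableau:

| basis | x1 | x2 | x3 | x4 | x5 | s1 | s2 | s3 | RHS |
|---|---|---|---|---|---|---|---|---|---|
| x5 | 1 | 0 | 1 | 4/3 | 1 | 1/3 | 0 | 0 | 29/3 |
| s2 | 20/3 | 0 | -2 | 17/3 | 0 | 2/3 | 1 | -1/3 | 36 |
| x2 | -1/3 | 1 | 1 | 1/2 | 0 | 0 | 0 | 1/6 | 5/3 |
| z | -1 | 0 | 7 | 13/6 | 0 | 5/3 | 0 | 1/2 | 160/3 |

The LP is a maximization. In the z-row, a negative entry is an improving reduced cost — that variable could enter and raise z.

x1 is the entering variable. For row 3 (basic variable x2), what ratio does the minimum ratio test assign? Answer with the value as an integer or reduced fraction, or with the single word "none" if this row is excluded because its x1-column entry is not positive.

none

The x1 entry in row 3 is -1/3 ≤ 0, so this row gives no ratio.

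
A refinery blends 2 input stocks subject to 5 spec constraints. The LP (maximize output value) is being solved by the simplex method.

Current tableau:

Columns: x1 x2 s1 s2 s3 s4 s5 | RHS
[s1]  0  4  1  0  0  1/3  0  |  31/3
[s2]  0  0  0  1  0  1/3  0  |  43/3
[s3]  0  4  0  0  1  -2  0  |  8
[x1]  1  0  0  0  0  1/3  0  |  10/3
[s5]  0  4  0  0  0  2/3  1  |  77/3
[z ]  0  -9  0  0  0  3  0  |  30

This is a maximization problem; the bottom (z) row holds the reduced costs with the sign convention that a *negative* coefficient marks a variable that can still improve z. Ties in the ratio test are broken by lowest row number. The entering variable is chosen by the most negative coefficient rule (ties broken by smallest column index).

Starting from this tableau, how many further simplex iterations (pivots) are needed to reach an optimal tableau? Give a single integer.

pivot: x2 in, s3 out → z = 48
pivot: s4 in, s1 out → z = 99/2
No improving column remains; optimal.

2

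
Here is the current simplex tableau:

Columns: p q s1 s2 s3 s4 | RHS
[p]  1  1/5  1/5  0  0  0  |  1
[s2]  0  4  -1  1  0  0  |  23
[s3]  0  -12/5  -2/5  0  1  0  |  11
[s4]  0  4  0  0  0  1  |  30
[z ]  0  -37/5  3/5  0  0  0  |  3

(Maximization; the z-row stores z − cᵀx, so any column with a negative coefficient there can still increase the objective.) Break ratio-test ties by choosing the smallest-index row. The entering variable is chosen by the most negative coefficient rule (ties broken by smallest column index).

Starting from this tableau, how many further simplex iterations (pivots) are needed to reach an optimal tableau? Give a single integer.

pivot: q in, p out → z = 40
No improving column remains; optimal.

1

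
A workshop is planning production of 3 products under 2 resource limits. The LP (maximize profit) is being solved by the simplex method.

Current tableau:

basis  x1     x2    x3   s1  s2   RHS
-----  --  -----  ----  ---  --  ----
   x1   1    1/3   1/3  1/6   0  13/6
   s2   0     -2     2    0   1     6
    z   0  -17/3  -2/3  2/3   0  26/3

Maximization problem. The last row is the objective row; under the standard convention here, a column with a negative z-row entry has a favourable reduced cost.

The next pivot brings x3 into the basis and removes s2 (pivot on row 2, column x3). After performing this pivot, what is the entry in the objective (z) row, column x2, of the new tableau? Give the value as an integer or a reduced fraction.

-19/3

Pivot element is row 2, column x3: 2.
Normalize row 2: new (row 2, x2) = (-2)/2 = -1.
z-row ← z-row − (-2/3)·(new row 2): -17/3 − (-2/3)·(-1) = -19/3.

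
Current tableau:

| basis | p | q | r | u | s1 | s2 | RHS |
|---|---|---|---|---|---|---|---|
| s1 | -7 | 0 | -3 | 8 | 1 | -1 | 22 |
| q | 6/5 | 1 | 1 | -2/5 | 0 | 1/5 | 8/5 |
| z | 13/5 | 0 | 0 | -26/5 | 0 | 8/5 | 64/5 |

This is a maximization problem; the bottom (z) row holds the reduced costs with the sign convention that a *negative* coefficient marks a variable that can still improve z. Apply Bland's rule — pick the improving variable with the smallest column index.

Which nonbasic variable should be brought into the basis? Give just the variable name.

Objective-row coefficients: p: 13/5, q: 0, r: 0, u: -26/5, s1: 0, s2: 8/5.
Improving columns: u. Bland's rule picks the smallest column index → u.

u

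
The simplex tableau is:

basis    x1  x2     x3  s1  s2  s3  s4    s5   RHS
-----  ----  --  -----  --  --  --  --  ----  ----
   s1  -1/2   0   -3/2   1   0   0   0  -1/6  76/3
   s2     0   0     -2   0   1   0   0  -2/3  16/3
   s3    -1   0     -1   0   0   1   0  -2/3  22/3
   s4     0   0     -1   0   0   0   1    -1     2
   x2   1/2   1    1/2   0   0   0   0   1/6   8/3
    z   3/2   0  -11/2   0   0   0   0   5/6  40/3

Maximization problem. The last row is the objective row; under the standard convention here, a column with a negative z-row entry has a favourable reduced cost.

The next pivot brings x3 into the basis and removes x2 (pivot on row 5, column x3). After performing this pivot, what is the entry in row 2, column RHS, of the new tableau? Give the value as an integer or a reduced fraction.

16

Pivot element is row 5, column x3: 1/2.
Normalize row 5: new (row 5, RHS) = (8/3)/(1/2) = 16/3.
row 2 ← row 2 − (-2)·(new row 5): 16/3 − (-2)·(16/3) = 16.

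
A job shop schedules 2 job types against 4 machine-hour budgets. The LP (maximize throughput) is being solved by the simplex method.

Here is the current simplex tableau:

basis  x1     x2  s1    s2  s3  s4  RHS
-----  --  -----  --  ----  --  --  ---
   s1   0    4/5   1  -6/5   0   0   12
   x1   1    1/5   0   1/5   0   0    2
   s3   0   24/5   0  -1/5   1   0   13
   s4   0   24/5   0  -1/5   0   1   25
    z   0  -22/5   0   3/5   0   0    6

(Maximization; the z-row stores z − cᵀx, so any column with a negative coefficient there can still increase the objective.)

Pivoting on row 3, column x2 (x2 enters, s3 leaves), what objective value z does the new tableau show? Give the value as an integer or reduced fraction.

Minimum ratio for x2: 13/(24/5) = 65/24.
z changes by −(z-row coeff of x2)·ratio = −(-22/5)·(65/24) = 143/12.
New z = 6 + (143/12) = 215/12.

215/12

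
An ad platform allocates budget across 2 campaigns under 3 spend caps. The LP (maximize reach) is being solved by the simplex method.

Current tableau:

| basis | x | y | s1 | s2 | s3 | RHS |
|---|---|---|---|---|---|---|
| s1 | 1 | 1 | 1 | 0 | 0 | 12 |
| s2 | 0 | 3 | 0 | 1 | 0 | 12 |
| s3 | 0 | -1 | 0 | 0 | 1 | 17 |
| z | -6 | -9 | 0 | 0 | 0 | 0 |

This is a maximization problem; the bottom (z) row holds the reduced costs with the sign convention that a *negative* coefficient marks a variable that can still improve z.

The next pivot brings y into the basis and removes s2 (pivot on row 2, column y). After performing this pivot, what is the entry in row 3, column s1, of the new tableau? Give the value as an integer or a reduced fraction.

0

Pivot element is row 2, column y: 3.
Normalize row 2: new (row 2, s1) = 0/3 = 0.
row 3 ← row 3 − (-1)·(new row 2): 0 − (-1)·0 = 0.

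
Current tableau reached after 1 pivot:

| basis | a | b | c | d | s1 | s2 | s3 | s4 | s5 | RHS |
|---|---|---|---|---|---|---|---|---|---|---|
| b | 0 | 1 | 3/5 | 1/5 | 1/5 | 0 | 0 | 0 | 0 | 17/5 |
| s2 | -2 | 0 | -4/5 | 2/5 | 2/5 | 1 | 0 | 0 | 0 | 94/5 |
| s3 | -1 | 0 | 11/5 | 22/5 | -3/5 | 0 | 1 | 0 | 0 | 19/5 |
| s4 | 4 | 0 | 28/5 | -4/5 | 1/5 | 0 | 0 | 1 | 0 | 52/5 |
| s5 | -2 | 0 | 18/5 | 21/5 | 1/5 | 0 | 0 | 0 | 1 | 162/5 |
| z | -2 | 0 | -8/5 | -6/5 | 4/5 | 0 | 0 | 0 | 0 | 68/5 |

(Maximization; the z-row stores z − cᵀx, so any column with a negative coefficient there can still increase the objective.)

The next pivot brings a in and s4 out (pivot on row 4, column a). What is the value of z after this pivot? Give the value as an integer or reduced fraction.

94/5

Minimum ratio for a: (52/5)/4 = 13/5.
z changes by −(z-row coeff of a)·ratio = −(-2)·(13/5) = 26/5.
New z = 68/5 + (26/5) = 94/5.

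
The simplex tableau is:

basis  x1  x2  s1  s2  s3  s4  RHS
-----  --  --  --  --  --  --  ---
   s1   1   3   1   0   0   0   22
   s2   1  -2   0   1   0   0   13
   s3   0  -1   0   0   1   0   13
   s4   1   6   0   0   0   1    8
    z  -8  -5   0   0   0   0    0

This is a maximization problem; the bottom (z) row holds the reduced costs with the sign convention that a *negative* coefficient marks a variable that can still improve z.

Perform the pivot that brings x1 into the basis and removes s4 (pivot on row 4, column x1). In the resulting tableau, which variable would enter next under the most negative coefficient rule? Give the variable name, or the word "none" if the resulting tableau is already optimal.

none

Pivot element 1. New z-row = old z-row − (-8)·(row 4/1).
Updated z-row coefficients: x1: 0, x2: 43, s1: 0, s2: 0, s3: 0, s4: 8.
No coefficient is strictly negative; the tableau after this pivot is optimal.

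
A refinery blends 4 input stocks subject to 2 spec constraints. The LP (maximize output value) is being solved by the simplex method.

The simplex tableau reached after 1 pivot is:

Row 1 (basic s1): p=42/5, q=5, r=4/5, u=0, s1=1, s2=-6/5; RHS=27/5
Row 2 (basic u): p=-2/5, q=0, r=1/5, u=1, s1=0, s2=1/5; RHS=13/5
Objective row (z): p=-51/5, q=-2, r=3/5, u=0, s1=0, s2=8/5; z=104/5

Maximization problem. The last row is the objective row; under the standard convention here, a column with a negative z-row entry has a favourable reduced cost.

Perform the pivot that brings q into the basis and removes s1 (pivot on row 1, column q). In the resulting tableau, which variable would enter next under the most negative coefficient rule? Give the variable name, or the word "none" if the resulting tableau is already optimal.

p

Pivot element 5. New z-row = old z-row − (-2)·(row 1/5).
Updated z-row coefficients: p: -171/25, q: 0, r: 23/25, u: 0, s1: 2/5, s2: 28/25.
The most negative is -171/25 in column p, so p would enter next.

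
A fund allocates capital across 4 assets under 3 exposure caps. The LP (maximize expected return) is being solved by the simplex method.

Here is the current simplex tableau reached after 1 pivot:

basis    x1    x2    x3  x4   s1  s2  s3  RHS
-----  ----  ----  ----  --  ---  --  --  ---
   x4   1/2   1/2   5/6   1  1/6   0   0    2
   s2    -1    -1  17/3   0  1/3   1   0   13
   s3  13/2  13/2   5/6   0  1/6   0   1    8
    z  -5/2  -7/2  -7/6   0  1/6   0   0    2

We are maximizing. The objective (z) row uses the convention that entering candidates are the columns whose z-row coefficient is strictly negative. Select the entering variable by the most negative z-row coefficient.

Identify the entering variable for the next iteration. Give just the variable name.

Objective-row coefficients: x1: -5/2, x2: -7/2, x3: -7/6, x4: 0, s1: 1/6, s2: 0, s3: 0.
The most negative is -7/2 in column x2, so x2 enters.

x2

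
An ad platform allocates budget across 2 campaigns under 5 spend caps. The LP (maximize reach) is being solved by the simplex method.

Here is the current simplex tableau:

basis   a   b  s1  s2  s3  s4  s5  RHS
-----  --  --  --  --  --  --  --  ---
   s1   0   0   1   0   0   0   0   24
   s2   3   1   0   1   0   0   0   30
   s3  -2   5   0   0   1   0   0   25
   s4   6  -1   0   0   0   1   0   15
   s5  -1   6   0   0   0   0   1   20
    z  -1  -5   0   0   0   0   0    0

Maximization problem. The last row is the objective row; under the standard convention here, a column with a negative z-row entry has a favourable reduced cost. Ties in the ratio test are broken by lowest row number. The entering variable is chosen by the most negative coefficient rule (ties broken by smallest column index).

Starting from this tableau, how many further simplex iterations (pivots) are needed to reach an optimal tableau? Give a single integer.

pivot: b in, s5 out → z = 50/3
pivot: a in, s4 out → z = 157/7
No improving column remains; optimal.

2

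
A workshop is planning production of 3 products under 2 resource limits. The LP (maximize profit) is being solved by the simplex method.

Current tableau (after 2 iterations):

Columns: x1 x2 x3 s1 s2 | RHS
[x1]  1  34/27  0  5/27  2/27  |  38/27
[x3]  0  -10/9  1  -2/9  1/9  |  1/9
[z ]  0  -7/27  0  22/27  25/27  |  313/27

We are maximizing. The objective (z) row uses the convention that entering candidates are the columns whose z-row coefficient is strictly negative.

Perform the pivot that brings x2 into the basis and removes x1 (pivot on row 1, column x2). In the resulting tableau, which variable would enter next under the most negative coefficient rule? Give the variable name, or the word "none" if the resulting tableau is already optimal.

none

Pivot element 34/27. New z-row = old z-row − (-7/27)·(row 1/(34/27)).
Updated z-row coefficients: x1: 7/34, x2: 0, x3: 0, s1: 29/34, s2: 16/17.
No coefficient is strictly negative; the tableau after this pivot is optimal.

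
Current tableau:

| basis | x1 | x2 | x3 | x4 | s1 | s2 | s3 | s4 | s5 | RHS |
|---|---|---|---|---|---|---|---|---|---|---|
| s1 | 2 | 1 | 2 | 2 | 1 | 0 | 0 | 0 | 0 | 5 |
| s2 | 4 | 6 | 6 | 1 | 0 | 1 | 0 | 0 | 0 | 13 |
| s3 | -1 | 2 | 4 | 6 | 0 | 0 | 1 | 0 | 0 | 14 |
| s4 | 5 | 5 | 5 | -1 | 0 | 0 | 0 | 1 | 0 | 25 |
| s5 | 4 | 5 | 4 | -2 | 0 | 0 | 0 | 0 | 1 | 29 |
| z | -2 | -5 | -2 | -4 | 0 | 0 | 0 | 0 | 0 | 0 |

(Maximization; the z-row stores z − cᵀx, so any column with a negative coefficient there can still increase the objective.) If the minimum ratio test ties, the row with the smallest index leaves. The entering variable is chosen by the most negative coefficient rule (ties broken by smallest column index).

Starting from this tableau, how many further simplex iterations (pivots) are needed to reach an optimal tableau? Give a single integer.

pivot: x2 in, s2 out → z = 65/6
pivot: x4 in, s1 out → z = 173/11
No improving column remains; optimal.

2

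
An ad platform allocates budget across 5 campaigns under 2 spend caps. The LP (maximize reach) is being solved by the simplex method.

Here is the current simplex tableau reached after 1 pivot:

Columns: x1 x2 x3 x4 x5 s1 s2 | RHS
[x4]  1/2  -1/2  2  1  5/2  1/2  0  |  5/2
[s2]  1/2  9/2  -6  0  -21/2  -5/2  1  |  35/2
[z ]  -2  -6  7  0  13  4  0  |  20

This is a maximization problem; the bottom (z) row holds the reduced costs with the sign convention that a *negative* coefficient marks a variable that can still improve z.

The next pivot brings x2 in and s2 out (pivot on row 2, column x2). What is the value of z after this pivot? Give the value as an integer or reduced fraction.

Minimum ratio for x2: (35/2)/(9/2) = 35/9.
z changes by −(z-row coeff of x2)·ratio = −(-6)·(35/9) = 70/3.
New z = 20 + (70/3) = 130/3.

130/3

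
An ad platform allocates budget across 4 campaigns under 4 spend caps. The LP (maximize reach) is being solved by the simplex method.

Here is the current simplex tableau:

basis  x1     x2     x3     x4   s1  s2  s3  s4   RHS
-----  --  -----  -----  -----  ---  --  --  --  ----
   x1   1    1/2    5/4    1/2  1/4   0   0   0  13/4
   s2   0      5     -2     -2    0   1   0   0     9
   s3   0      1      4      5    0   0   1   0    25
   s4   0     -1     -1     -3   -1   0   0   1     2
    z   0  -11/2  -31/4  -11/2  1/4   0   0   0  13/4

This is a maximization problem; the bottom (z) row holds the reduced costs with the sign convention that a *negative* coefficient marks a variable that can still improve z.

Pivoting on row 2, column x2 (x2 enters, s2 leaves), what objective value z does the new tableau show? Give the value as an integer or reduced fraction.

Minimum ratio for x2: 9/5 = 9/5.
z changes by −(z-row coeff of x2)·ratio = −(-11/2)·(9/5) = 99/10.
New z = 13/4 + (99/10) = 263/20.

263/20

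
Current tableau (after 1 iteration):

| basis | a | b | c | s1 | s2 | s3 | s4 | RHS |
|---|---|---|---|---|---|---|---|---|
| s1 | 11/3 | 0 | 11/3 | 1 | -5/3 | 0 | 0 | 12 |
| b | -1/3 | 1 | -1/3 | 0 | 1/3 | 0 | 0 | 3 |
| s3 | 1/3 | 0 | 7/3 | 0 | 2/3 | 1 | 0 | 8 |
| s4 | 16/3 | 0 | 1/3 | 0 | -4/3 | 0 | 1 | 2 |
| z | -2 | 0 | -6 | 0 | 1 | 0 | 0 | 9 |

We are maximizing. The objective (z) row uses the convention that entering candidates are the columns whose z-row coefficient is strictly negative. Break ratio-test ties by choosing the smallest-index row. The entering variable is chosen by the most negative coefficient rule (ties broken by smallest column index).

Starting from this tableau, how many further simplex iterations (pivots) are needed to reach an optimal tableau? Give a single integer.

pivot: c in, s1 out → z = 315/11
pivot: s2 in, s3 out → z = 29
No improving column remains; optimal.

2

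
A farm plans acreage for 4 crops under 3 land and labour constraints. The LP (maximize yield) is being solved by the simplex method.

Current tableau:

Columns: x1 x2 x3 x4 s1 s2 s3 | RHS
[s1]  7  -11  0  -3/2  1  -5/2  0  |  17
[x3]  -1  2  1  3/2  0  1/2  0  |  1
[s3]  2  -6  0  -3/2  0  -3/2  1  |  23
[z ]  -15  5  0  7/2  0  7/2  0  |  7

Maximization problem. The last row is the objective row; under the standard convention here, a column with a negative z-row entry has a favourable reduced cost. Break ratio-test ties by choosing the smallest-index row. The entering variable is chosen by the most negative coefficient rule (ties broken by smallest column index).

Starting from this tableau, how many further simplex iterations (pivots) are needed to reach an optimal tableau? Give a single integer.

pivot: x1 in, s1 out → z = 304/7
pivot: x2 in, x3 out → z = 192
No improving column remains; optimal.

2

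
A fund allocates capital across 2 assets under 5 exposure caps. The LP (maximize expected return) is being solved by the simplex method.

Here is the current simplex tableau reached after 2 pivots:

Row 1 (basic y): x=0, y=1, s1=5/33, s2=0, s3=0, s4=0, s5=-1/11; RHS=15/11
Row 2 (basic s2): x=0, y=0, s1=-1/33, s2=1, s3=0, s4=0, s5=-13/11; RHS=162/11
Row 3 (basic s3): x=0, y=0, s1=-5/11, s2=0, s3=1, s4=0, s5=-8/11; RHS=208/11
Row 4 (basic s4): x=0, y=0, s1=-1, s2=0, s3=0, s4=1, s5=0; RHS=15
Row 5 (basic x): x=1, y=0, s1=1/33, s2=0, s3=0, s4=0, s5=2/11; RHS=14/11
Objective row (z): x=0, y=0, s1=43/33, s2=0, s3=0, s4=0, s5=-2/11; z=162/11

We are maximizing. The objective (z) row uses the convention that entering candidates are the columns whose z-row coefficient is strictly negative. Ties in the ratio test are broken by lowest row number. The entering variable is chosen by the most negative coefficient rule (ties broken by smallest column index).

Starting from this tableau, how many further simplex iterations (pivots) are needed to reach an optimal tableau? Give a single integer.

pivot: s5 in, x out → z = 16
No improving column remains; optimal.

1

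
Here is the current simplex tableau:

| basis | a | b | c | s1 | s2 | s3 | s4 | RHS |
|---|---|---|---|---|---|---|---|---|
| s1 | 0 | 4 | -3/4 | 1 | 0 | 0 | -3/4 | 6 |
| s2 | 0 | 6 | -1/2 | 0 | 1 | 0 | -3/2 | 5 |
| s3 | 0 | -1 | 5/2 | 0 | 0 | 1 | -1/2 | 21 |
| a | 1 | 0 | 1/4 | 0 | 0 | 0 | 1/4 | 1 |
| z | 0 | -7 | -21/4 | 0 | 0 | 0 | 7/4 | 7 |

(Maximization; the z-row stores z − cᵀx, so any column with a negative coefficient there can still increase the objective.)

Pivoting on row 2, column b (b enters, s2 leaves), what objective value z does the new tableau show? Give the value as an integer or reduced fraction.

77/6

Minimum ratio for b: 5/6 = 5/6.
z changes by −(z-row coeff of b)·ratio = −(-7)·(5/6) = 35/6.
New z = 7 + (35/6) = 77/6.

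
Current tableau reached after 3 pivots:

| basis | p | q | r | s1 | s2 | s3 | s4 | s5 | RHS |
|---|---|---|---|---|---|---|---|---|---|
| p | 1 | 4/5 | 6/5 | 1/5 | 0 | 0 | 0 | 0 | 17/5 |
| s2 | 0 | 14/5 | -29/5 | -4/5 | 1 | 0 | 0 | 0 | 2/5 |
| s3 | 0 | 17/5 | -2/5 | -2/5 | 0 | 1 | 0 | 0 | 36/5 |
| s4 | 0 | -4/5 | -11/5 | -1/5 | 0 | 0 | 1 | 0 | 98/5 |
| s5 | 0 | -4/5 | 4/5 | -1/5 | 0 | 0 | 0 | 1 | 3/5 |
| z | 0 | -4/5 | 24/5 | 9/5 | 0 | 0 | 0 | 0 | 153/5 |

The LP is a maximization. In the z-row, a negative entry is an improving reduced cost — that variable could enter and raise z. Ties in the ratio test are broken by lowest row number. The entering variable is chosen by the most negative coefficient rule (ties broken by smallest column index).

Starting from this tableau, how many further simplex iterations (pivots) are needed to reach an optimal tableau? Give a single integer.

pivot: q in, s2 out → z = 215/7
No improving column remains; optimal.

1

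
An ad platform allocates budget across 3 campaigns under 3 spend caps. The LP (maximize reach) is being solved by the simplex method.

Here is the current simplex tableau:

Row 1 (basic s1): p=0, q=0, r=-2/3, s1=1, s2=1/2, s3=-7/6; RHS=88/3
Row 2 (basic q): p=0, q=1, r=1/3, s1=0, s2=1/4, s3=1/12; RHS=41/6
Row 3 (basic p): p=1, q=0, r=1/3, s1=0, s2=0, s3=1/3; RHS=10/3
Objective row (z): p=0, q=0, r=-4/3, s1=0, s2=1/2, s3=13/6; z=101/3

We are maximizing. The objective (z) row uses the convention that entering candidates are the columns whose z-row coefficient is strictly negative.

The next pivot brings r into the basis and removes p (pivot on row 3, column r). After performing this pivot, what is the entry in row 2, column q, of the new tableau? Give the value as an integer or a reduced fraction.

1

Pivot element is row 3, column r: 1/3.
Normalize row 3: new (row 3, q) = 0/(1/3) = 0.
row 2 ← row 2 − (1/3)·(new row 3): 1 − (1/3)·0 = 1.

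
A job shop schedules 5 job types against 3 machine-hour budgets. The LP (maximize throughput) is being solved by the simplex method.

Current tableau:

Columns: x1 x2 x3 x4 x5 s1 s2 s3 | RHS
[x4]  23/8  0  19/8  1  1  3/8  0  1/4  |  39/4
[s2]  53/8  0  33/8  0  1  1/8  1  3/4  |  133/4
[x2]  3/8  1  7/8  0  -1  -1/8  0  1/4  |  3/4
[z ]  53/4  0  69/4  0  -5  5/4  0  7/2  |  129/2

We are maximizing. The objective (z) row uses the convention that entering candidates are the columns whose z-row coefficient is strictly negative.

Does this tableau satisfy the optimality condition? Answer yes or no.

Column x5 has objective-row coefficient -5, which is negative; an improving pivot exists, so not yet optimal.

no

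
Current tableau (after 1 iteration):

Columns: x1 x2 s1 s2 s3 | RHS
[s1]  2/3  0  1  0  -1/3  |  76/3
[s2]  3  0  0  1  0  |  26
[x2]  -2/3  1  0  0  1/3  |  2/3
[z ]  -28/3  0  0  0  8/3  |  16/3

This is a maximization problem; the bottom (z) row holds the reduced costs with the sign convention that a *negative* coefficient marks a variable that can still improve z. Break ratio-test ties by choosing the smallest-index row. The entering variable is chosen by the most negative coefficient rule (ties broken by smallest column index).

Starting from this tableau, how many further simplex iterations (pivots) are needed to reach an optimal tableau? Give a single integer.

pivot: x1 in, s2 out → z = 776/9
No improving column remains; optimal.

1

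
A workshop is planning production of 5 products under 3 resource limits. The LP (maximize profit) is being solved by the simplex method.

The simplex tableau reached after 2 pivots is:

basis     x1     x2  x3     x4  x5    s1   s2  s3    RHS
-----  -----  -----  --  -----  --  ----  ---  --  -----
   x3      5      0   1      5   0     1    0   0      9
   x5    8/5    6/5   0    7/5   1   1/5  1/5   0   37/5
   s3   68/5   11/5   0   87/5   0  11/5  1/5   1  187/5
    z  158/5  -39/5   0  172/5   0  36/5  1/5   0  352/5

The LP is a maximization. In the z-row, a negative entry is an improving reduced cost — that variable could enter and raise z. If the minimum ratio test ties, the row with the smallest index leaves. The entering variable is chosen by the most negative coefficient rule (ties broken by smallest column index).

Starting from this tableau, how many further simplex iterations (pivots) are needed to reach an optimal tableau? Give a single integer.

pivot: x2 in, x5 out → z = 237/2
No improving column remains; optimal.

1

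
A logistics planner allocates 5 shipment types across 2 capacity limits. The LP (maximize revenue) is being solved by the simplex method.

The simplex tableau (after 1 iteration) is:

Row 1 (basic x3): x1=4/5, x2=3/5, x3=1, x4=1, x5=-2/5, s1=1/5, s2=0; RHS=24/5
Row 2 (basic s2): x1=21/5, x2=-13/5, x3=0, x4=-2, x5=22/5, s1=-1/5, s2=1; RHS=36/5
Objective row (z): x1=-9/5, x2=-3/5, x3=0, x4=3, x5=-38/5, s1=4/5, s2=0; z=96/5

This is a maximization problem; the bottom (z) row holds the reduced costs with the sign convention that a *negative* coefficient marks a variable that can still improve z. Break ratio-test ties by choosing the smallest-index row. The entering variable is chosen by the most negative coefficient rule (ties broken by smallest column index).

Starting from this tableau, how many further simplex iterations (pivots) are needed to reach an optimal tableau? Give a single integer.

pivot: x5 in, s2 out → z = 348/11
pivot: x2 in, x3 out → z = 108
No improving column remains; optimal.

2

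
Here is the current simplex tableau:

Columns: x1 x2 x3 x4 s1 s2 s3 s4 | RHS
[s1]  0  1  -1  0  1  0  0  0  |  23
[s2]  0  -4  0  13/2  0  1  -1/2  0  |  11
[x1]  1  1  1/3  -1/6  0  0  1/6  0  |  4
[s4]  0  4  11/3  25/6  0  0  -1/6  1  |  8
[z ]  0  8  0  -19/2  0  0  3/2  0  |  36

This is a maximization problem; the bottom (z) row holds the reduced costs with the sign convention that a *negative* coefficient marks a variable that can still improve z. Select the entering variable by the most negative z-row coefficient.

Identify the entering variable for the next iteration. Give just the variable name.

Objective-row coefficients: x1: 0, x2: 8, x3: 0, x4: -19/2, s1: 0, s2: 0, s3: 3/2, s4: 0.
The most negative is -19/2 in column x4, so x4 enters.

x4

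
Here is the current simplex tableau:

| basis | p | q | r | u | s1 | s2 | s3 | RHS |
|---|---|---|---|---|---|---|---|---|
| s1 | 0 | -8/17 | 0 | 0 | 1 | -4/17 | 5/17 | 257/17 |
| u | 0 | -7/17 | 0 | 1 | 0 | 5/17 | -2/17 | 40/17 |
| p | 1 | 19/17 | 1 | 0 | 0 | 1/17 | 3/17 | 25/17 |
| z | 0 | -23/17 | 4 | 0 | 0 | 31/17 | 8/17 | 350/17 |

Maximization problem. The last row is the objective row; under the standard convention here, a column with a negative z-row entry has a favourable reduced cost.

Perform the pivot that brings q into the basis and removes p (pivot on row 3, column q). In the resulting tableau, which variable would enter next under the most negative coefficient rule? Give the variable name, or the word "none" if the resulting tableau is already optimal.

Pivot element 19/17. New z-row = old z-row − (-23/17)·(row 3/(19/17)).
Updated z-row coefficients: p: 23/19, q: 0, r: 99/19, u: 0, s1: 0, s2: 36/19, s3: 13/19.
No coefficient is strictly negative; the tableau after this pivot is optimal.

none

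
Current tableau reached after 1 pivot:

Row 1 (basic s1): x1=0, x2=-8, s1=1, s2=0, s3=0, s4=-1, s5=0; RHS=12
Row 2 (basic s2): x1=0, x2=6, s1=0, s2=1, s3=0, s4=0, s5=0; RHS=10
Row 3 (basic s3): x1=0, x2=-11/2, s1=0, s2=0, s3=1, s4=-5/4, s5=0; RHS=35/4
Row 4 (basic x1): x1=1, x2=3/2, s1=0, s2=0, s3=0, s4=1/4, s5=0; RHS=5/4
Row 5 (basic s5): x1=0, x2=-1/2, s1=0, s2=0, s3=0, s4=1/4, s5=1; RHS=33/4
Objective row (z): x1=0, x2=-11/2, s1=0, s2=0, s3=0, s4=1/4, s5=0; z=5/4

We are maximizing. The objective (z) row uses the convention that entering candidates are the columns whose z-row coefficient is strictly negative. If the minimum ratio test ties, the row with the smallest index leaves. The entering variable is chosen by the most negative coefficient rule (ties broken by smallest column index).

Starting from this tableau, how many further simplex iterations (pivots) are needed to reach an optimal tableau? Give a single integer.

1

pivot: x2 in, x1 out → z = 35/6
No improving column remains; optimal.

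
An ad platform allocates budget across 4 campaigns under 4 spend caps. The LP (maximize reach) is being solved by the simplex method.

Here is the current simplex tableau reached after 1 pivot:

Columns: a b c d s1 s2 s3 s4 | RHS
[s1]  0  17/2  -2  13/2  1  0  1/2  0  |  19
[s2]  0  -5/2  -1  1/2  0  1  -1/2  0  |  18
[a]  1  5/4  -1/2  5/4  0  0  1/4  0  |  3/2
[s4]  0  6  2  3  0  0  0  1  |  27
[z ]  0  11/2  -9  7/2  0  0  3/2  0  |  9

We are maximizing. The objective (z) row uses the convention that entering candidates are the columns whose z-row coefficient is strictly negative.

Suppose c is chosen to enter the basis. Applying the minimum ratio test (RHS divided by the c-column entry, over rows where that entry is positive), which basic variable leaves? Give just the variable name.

s4

Ratios: row 1 (s1): entry -2 ≤ 0, skip; row 2 (s2): entry -1 ≤ 0, skip; row 3 (a): entry -1/2 ≤ 0, skip; row 4 (s4): 27/2 = 27/2.
Minimum ratio 27/2 is in the s4 row, so s4 leaves.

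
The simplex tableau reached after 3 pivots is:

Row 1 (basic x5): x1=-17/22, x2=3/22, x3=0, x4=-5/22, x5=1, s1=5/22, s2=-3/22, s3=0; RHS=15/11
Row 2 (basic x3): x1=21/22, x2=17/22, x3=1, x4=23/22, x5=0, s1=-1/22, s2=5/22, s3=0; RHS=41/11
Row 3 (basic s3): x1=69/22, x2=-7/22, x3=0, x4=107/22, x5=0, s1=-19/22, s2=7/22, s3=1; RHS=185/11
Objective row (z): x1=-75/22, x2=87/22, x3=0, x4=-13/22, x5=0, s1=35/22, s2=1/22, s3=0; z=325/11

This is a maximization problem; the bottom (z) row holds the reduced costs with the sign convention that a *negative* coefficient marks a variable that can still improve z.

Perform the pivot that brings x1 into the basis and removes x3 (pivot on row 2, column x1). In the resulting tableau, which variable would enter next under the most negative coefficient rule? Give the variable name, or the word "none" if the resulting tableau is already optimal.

Pivot element 21/22. New z-row = old z-row − (-75/22)·(row 2/(21/22)).
Updated z-row coefficients: x1: 0, x2: 47/7, x3: 25/7, x4: 22/7, x5: 0, s1: 10/7, s2: 6/7, s3: 0.
No coefficient is strictly negative; the tableau after this pivot is optimal.

none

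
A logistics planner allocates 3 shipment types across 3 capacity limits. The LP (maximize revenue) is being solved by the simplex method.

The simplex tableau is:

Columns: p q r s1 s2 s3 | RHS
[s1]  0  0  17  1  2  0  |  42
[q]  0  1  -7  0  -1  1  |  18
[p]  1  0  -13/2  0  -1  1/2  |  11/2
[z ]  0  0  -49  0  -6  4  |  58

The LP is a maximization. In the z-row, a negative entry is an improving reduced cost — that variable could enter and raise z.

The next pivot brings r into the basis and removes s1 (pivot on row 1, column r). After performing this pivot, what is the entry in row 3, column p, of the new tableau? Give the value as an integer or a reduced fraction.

1

Pivot element is row 1, column r: 17.
Normalize row 1: new (row 1, p) = 0/17 = 0.
row 3 ← row 3 − (-13/2)·(new row 1): 1 − (-13/2)·0 = 1.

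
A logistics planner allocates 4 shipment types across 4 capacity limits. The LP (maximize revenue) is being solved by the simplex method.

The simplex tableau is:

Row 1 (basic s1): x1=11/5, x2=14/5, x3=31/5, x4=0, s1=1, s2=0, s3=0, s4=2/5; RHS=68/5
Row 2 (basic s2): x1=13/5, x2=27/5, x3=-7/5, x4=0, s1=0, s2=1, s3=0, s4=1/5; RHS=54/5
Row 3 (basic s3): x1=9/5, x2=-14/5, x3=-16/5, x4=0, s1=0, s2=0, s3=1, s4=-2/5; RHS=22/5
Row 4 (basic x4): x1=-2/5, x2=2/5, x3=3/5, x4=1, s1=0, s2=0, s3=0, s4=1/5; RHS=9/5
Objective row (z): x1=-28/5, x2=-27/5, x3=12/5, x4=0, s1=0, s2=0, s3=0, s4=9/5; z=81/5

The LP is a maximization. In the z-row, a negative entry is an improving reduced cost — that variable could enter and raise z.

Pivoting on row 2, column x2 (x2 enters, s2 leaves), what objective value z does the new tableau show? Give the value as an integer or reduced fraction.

27

Minimum ratio for x2: (54/5)/(27/5) = 2.
z changes by −(z-row coeff of x2)·ratio = −(-27/5)·2 = 54/5.
New z = 81/5 + (54/5) = 27.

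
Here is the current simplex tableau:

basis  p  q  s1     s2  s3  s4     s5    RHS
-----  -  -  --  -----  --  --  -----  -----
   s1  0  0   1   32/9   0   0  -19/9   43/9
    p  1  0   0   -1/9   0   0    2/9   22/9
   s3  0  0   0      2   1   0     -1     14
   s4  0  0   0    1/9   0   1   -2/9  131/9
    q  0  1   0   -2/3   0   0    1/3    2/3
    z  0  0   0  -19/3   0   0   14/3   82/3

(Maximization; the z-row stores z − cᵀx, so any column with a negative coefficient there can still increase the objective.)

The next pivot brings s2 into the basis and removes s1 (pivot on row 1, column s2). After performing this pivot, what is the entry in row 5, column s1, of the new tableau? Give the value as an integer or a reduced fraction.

3/16

Pivot element is row 1, column s2: 32/9.
Normalize row 1: new (row 1, s1) = 1/(32/9) = 9/32.
row 5 ← row 5 − (-2/3)·(new row 1): 0 − (-2/3)·(9/32) = 3/16.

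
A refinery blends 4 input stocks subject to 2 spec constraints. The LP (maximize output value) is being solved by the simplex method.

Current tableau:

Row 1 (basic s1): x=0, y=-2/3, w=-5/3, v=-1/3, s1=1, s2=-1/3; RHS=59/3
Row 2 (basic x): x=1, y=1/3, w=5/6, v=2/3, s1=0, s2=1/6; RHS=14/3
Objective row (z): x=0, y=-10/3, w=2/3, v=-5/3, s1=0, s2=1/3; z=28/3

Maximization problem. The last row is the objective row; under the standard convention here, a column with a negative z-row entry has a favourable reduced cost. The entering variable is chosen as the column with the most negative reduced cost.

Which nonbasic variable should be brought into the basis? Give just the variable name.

Objective-row coefficients: x: 0, y: -10/3, w: 2/3, v: -5/3, s1: 0, s2: 1/3.
The most negative is -10/3 in column y, so y enters.

y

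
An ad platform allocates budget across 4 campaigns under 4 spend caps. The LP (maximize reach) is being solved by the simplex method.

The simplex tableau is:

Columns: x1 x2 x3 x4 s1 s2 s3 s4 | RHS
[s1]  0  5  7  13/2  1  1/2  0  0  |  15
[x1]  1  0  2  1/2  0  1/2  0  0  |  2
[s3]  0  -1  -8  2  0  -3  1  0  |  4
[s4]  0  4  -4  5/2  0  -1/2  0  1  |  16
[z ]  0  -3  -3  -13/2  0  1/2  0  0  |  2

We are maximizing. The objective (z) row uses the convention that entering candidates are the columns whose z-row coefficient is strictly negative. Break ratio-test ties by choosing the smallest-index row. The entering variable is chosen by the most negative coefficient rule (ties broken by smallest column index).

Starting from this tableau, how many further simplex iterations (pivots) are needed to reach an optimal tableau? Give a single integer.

3

pivot: x4 in, s3 out → z = 15
pivot: x3 in, s1 out → z = 553/33
pivot: s2 in, x3 out → z = 689/41
No improving column remains; optimal.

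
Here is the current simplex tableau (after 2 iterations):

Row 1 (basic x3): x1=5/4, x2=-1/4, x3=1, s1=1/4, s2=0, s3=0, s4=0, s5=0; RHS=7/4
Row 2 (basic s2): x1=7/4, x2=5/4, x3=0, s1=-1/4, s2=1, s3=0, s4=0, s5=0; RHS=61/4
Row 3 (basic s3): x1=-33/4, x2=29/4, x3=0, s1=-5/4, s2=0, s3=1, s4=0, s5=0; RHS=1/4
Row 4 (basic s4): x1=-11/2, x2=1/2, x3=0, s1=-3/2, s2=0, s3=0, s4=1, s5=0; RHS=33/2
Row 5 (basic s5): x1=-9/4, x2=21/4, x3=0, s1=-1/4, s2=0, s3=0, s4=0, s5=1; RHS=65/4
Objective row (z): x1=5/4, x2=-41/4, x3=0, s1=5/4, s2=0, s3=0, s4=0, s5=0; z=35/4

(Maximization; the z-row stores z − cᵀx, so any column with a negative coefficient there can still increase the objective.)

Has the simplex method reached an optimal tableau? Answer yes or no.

Column x2 has objective-row coefficient -41/4, which is negative; an improving pivot exists, so not yet optimal.

no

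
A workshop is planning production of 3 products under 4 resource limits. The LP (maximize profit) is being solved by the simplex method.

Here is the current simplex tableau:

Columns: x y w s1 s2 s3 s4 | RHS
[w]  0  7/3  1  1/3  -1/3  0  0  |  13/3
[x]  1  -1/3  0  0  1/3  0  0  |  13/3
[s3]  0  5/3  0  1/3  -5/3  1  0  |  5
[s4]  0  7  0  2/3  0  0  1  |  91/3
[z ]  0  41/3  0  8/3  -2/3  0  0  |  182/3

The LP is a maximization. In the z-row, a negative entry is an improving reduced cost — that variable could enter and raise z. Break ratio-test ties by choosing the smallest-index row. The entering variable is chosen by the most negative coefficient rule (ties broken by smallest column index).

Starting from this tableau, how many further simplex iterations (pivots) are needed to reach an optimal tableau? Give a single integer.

1

pivot: s2 in, x out → z = 208/3
No improving column remains; optimal.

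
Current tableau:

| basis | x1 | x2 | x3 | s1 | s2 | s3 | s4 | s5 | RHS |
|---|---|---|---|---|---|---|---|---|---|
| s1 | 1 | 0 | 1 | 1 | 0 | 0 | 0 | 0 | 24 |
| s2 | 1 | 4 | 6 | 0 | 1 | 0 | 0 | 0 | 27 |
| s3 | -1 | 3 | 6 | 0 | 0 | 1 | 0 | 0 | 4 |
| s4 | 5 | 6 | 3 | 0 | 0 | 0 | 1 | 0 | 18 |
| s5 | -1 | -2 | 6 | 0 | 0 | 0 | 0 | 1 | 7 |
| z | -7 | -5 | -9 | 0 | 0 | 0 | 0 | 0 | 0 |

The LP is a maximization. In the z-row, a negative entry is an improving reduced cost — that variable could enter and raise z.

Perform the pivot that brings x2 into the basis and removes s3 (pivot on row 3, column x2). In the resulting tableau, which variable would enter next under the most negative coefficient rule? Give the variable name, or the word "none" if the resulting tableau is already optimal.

Pivot element 3. New z-row = old z-row − (-5)·(row 3/3).
Updated z-row coefficients: x1: -26/3, x2: 0, x3: 1, s1: 0, s2: 0, s3: 5/3, s4: 0, s5: 0.
The most negative is -26/3 in column x1, so x1 would enter next.

x1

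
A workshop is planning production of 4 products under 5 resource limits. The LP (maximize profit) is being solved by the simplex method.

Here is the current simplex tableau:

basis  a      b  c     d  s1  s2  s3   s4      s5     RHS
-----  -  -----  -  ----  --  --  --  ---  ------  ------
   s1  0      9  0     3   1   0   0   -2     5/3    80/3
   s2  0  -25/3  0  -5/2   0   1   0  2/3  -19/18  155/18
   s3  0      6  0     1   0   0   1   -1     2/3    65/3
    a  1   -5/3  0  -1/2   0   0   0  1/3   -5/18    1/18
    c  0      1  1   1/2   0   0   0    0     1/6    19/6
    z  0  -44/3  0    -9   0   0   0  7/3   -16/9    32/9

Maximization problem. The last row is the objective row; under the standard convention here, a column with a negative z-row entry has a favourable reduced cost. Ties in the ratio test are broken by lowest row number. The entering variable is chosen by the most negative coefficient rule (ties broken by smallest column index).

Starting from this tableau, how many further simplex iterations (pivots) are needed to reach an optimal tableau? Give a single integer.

pivot: b in, s1 out → z = 3808/81
pivot: d in, c out → z = 1405/27
pivot: s1 in, b out → z = 545/9
No improving column remains; optimal.

3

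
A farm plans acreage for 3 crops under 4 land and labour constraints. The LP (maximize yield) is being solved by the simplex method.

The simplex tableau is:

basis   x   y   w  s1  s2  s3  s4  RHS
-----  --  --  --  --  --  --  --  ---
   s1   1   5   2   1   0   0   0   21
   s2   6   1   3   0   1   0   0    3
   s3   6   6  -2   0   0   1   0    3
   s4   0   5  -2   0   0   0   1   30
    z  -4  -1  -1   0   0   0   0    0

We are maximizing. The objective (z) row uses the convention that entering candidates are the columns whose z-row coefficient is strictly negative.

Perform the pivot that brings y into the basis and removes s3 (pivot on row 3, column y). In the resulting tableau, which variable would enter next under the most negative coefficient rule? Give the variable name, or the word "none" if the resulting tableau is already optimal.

x

Pivot element 6. New z-row = old z-row − (-1)·(row 3/6).
Updated z-row coefficients: x: -3, y: 0, w: -4/3, s1: 0, s2: 0, s3: 1/6, s4: 0.
The most negative is -3 in column x, so x would enter next.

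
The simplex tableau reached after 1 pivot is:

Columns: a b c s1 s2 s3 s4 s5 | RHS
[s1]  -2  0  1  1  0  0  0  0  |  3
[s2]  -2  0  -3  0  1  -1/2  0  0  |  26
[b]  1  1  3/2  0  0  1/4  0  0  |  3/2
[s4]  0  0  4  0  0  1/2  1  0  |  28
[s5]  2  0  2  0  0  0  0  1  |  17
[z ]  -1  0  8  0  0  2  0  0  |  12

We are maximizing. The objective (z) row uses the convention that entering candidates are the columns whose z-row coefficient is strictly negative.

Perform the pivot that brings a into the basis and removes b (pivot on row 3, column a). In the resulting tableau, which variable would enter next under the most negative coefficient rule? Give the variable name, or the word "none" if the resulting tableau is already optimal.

none

Pivot element 1. New z-row = old z-row − (-1)·(row 3/1).
Updated z-row coefficients: a: 0, b: 1, c: 19/2, s1: 0, s2: 0, s3: 9/4, s4: 0, s5: 0.
No coefficient is strictly negative; the tableau after this pivot is optimal.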